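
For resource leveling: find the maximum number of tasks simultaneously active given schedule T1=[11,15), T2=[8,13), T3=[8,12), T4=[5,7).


Check each time point for overlaps:
  t=11: 3 tasks active (T1, T2, T3)
Max concurrent = 3


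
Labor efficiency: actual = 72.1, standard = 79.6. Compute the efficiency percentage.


Efficiency = (actual / standard) × 100
= (72.1 / 79.6) × 100
= 90.6%


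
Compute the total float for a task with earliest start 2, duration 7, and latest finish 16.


EF = ES + duration = 2 + 7 = 9
LS = LF - duration = 16 - 7 = 9
Total Float = LF - EF = 16 - 9
(or LS - ES = 9 - 2)
= 7


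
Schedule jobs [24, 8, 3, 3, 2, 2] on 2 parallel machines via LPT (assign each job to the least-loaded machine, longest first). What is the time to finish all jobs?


Jobs (LPT sorted): [24, 8, 3, 3, 2, 2]
Machines: 2
  J=24 → Machine 1 (load: 0+24=24)
  J=8 → Machine 2 (load: 0+8=8)
  J=3 → Machine 2 (load: 8+3=11)
  J=3 → Machine 2 (load: 11+3=14)
  J=2 → Machine 2 (load: 14+2=16)
  J=2 → Machine 2 (load: 16+2=18)
Machine loads: [24, 18]
Makespan = max = 24 time units


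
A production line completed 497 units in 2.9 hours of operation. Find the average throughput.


Throughput = units / time
= 497 / 2.9
= 171.4 units/hour


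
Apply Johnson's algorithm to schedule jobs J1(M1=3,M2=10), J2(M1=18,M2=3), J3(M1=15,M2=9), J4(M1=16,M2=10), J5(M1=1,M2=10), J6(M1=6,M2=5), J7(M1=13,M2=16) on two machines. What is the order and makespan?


Johnson's rule:
Group 1 (M1≤M2, sort by M1): ['J5', 'J1', 'J7']
Group 2 (M1>M2, sort desc M2): ['J4', 'J3', 'J6', 'J2']
Sequence: J5 → J1 → J7 → J4 → J3 → J6 → J2
Makespan calculation:
  J5: M1 done=1, M2 done=11
  J1: M1 done=4, M2 done=21
  J7: M1 done=17, M2 done=37
  J4: M1 done=33, M2 done=47
  J3: M1 done=48, M2 done=57
  J6: M1 done=54, M2 done=62
  J2: M1 done=72, M2 done=75
= Sequence: J5 → J1 → J7 → J4 → J3 → J6 → J2, Makespan: 75


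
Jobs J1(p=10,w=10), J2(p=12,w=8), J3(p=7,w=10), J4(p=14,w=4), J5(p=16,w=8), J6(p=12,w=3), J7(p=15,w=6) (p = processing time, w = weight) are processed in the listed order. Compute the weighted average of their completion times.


Completion times:
  J1: C=10, w×C=10×10=100
  J2: C=22, w×C=8×22=176
  J3: C=29, w×C=10×29=290
  J4: C=43, w×C=4×43=172
  J5: C=59, w×C=8×59=472
  J6: C=71, w×C=3×71=213
  J7: C=86, w×C=6×86=516
Sum w×C = 1939
Sum w = 49
Weighted avg = 1939/49
= 39.57


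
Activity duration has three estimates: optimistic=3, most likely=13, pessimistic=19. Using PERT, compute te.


te = (o + 4m + p) / 6
= (3 + 4×13 + 19) / 6
= (3 + 52 + 19) / 6
= 74 / 6
= 12.33


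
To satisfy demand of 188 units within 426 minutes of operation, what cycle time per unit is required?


Cycle time = available time / demand
= 426 / 188
= 2.27 min/unit


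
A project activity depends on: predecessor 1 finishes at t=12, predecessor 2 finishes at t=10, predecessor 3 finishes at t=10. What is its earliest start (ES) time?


ES = max of all predecessor completion times
Predecessors: [12, 10, 10]
ES = max(12, 10, 10)
= 12


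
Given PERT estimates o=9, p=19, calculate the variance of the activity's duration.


σ² = ((p - o) / 6)² = (p - o)² / 36
= (19 - 9)² / 36
= 10² / 36
= 100 / 36
= 2.7778


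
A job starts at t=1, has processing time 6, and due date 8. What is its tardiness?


Completion = start + processing = 1 + 6 = 7
Tardiness = max(0, C - d) = max(0, 7 - 8)
= max(0, -1)
= 0


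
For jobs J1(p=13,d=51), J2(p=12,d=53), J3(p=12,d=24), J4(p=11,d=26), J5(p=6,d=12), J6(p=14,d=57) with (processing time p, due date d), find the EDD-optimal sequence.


EDD: sort by earliest due date
  J5: d=12, p=6
  J3: d=24, p=12
  J4: d=26, p=11
  J1: d=51, p=13
  J2: d=53, p=12
  J6: d=57, p=14
Order: J5 → J3 → J4 → J1 → J2 → J6


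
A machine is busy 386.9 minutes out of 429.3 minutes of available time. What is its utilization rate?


Utilization = busy / total × 100
= 386.9 / 429.3 × 100
= 90.1%


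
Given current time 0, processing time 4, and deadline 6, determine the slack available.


Slack = due - current_time - processing
= 6 - 0 - 4
= 2


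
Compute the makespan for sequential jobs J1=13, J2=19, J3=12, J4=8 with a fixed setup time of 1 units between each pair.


Makespan = Σ processing + (n-1) × setup
= (13 + 19 + 12 + 8) + (4-1)×1
= 52 + 3
= 55 time units


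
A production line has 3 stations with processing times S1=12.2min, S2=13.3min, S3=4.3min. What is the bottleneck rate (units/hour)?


Bottleneck = longest station time
Station times: [12.2, 13.3, 4.3]
Max = 13.3 min
Rate = 60 / 13.3
= 4.51 units/hour (bottleneck: 13.3min)


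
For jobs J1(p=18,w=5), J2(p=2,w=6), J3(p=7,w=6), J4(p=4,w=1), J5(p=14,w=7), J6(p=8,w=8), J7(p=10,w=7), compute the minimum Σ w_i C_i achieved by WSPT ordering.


WSPT order (by p/w): J2 → J6 → J3 → J7 → J5 → J1 → J4
  J2: C=2, w·C=6×2=12
  J6: C=10, w·C=8×10=80
  J3: C=17, w·C=6×17=102
  J7: C=27, w·C=7×27=189
  J5: C=41, w·C=7×41=287
  J1: C=59, w·C=5×59=295
  J4: C=63, w·C=1×63=63
Σ w·C = 1028
= 1028


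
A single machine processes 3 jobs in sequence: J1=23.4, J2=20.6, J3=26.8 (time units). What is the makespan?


Sequential makespan: sum all processing times
= 23.4 + 20.6 + 26.8
= 70.8 time units


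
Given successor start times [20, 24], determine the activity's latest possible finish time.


LF = min of all successor start times
Successors start at: [20, 24]
LF = min(20, 24)
= 20


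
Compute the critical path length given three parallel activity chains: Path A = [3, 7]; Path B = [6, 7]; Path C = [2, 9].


Path A: 3 + 7 = 10
Path B: 6 + 7 = 13
Path C: 2 + 9 = 11
Critical path = longest = max(10, 13, 11)
= 13 (Path B)


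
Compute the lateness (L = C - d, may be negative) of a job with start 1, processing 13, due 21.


Completion = 1 + 13 = 14
Lateness = C - d = 14 - 21
= -7


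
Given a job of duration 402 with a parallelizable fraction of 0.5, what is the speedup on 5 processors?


Amdahl's law: T_p = T × ((1-p) + p/N)
= 402 × ((1-0.5) + 0.5/5)
= 402 × (0.50 + 0.1000)
= 402 × 0.6000
= 241.20
Speedup = 402/241.20
= 1.67×


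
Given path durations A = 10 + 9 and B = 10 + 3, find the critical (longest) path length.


Path A: 10 + 9 = 19
Path B: 10 + 3 = 13
Critical path = longest = max(19, 13)
= 19 (Path A)


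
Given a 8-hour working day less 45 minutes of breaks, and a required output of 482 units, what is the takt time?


Available = 8×60 - 45 = 435 min
Takt time = 435 / 482
= 0.90 min/unit


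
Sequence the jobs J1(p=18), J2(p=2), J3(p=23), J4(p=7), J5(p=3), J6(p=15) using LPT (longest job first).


LPT: sort by longest processing time first
  J3: p=23
  J1: p=18
  J6: p=15
  J4: p=7
  J5: p=3
  J2: p=2
Order: J3 → J1 → J6 → J4 → J5 → J2


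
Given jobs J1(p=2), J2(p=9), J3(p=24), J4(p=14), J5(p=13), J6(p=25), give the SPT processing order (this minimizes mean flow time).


SPT: sort by shortest processing time
  J1: p=2
  J2: p=9
  J5: p=13
  J4: p=14
  J3: p=24
  J6: p=25
Order: J1 → J2 → J5 → J4 → J3 → J6


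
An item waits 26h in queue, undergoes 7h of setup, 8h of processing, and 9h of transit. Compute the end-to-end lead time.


Lead time = queue + setup + processing + transit
= 26 + 7 + 8 + 9
= 50 hours


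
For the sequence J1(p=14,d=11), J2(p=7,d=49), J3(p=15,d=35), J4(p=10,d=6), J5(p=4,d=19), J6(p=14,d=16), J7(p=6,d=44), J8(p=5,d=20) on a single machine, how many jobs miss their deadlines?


Completion vs due date:
  J1: C=14, d=11 → TARDY
  J2: C=21, d=49 → on time
  J3: C=36, d=35 → TARDY
  J4: C=46, d=6 → TARDY
  J5: C=50, d=19 → TARDY
  J6: C=64, d=16 → TARDY
  J7: C=70, d=44 → TARDY
  J8: C=75, d=20 → TARDY
Tardy jobs: J1, J3, J4, J5, J6, J7, J8
Count = 7


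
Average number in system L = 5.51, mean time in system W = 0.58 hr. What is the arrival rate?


Little's law: L = λW → λ = L / W
= 5.51 / 0.58
= 9.50 per hour


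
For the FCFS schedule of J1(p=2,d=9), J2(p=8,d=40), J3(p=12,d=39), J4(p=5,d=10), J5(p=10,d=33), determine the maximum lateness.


Lateness per job (L = C - d):
  J1: C=2, d=9, L=-7
  J2: C=10, d=40, L=-30
  J3: C=22, d=39, L=-17
  J4: C=27, d=10, L=17
  J5: C=37, d=33, L=4
Lmax = max(-7, -30, -17, 17, 4)
= 17


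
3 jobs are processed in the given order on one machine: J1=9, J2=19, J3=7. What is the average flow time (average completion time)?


Completion times:
  J1: completes at 9
  J2: completes at 28
  J3: completes at 35
Sum = 72
Average = 72/3
= 24.00


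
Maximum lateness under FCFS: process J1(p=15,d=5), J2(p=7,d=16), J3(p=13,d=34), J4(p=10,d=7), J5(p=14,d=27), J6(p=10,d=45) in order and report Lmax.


Lateness per job (L = C - d):
  J1: C=15, d=5, L=10
  J2: C=22, d=16, L=6
  J3: C=35, d=34, L=1
  J4: C=45, d=7, L=38
  J5: C=59, d=27, L=32
  J6: C=69, d=45, L=24
Lmax = max(10, 6, 1, 38, 32, 24)
= 38


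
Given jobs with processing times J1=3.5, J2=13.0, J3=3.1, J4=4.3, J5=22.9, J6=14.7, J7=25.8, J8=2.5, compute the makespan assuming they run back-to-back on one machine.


Sequential makespan: sum all processing times
= 3.5 + 13.0 + 3.1 + 4.3 + 22.9 + 14.7 + 25.8 + 2.5
= 89.8 time units


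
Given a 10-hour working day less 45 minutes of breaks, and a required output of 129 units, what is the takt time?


Available = 10×60 - 45 = 555 min
Takt time = 555 / 129
= 4.30 min/unit


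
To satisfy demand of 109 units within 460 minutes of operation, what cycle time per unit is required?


Cycle time = available time / demand
= 460 / 109
= 4.22 min/unit


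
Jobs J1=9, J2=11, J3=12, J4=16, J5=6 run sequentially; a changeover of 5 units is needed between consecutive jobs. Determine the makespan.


Makespan = Σ processing + (n-1) × setup
= (9 + 11 + 12 + 16 + 6) + (5-1)×5
= 54 + 20
= 74 time units


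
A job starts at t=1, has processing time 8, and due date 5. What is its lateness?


Completion = 1 + 8 = 9
Lateness = C - d = 9 - 5
= 4


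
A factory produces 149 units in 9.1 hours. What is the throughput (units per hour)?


Throughput = units / time
= 149 / 9.1
= 16.4 units/hour


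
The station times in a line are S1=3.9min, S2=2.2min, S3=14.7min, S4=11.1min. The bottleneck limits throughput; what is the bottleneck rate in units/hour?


Bottleneck = longest station time
Station times: [3.9, 2.2, 14.7, 11.1]
Max = 14.7 min
Rate = 60 / 14.7
= 4.08 units/hour (bottleneck: 14.7min)


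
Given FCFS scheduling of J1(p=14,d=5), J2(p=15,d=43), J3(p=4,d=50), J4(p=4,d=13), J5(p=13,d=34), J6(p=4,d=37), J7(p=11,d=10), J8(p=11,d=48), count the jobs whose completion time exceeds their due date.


Completion vs due date:
  J1: C=14, d=5 → TARDY
  J2: C=29, d=43 → on time
  J3: C=33, d=50 → on time
  J4: C=37, d=13 → TARDY
  J5: C=50, d=34 → TARDY
  J6: C=54, d=37 → TARDY
  J7: C=65, d=10 → TARDY
  J8: C=76, d=48 → TARDY
Tardy jobs: J1, J4, J5, J6, J7, J8
Count = 6


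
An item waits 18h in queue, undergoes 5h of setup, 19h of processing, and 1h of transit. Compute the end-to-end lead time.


Lead time = queue + setup + processing + transit
= 18 + 5 + 19 + 1
= 43 hours


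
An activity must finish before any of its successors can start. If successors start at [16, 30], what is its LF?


LF = min of all successor start times
Successors start at: [16, 30]
LF = min(16, 30)
= 16


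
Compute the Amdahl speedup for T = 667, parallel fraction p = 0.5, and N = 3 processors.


Amdahl's law: T_p = T × ((1-p) + p/N)
= 667 × ((1-0.5) + 0.5/3)
= 667 × (0.50 + 0.1667)
= 667 × 0.6667
= 444.67
Speedup = 667/444.67
= 1.50×


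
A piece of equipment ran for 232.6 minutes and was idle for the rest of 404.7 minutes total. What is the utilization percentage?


Utilization = busy / total × 100
= 232.6 / 404.7 × 100
= 57.5%


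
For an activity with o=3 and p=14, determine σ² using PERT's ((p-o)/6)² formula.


σ² = ((p - o) / 6)² = (p - o)² / 36
= (14 - 3)² / 36
= 11² / 36
= 121 / 36
= 3.3611


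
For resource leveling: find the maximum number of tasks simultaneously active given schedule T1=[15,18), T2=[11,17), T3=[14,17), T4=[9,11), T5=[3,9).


Check each time point for overlaps:
  t=15: 3 tasks active (T1, T2, T3)
Max concurrent = 3


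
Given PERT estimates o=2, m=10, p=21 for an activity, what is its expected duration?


te = (o + 4m + p) / 6
= (2 + 4×10 + 21) / 6
= (2 + 40 + 21) / 6
= 63 / 6
= 10.50


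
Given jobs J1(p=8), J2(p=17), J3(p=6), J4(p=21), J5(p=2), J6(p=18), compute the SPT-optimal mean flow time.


SPT order: J5 → J3 → J1 → J2 → J6 → J4
Completion times:
  J5: C=2
  J3: C=8
  J1: C=16
  J2: C=33
  J6: C=51
  J4: C=72
Sum = 182, n = 6
Mean flow = 182/6
= 30.33


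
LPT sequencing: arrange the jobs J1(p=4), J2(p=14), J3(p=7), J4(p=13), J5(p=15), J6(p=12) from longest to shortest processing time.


LPT: sort by longest processing time first
  J5: p=15
  J2: p=14
  J4: p=13
  J6: p=12
  J3: p=7
  J1: p=4
Order: J5 → J2 → J4 → J6 → J3 → J1


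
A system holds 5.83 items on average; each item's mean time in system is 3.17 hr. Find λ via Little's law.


Little's law: L = λW → λ = L / W
= 5.83 / 3.17
= 1.84 per hour


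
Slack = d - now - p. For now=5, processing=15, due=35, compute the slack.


Slack = due - current_time - processing
= 35 - 5 - 15
= 15


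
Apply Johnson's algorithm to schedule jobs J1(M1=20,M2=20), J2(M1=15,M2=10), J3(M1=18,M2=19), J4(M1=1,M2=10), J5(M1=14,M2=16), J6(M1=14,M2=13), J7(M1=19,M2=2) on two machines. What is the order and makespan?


Johnson's rule:
Group 1 (M1≤M2, sort by M1): ['J4', 'J5', 'J3', 'J1']
Group 2 (M1>M2, sort desc M2): ['J6', 'J2', 'J7']
Sequence: J4 → J5 → J3 → J1 → J6 → J2 → J7
Makespan calculation:
  J4: M1 done=1, M2 done=11
  J5: M1 done=15, M2 done=31
  J3: M1 done=33, M2 done=52
  J1: M1 done=53, M2 done=73
  J6: M1 done=67, M2 done=86
  J2: M1 done=82, M2 done=96
  J7: M1 done=101, M2 done=103
= Sequence: J4 → J5 → J3 → J1 → J6 → J2 → J7, Makespan: 103


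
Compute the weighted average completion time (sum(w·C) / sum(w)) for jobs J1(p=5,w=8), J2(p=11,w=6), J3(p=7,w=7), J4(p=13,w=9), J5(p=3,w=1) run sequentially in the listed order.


Completion times:
  J1: C=5, w×C=8×5=40
  J2: C=16, w×C=6×16=96
  J3: C=23, w×C=7×23=161
  J4: C=36, w×C=9×36=324
  J5: C=39, w×C=1×39=39
Sum w×C = 660
Sum w = 31
Weighted avg = 660/31
= 21.29


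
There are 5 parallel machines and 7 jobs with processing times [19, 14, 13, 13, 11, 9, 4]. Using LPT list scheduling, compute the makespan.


Jobs (LPT sorted): [19, 14, 13, 13, 11, 9, 4]
Machines: 5
  J=19 → Machine 1 (load: 0+19=19)
  J=14 → Machine 2 (load: 0+14=14)
  J=13 → Machine 3 (load: 0+13=13)
  J=13 → Machine 4 (load: 0+13=13)
  J=11 → Machine 5 (load: 0+11=11)
  J=9 → Machine 5 (load: 11+9=20)
  J=4 → Machine 3 (load: 13+4=17)
Machine loads: [19, 14, 17, 13, 20]
Makespan = max = 20 time units


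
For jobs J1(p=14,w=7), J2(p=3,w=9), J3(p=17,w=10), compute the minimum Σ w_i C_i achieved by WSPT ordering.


WSPT order (by p/w): J2 → J3 → J1
  J2: C=3, w·C=9×3=27
  J3: C=20, w·C=10×20=200
  J1: C=34, w·C=7×34=238
Σ w·C = 465
= 465


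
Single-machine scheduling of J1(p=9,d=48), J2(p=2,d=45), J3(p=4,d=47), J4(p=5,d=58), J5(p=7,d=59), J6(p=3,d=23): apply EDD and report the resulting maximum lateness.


EDD order: J6 → J2 → J3 → J1 → J4 → J5
Completion and lateness:
  J6: C=3, d=23, L=3-23=-20
  J2: C=5, d=45, L=5-45=-40
  J3: C=9, d=47, L=9-47=-38
  J1: C=18, d=48, L=18-48=-30
  J4: C=23, d=58, L=23-58=-35
  J5: C=30, d=59, L=30-59=-29
Lmax = max(-20, -40, -38, -30, -35, -29)
= -20


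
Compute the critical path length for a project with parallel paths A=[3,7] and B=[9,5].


Path A: 3 + 7 = 10
Path B: 9 + 5 = 14
Critical path = longest = max(10, 14)
= 14 (Path B)


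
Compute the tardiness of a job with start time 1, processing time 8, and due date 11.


Completion = start + processing = 1 + 8 = 9
Tardiness = max(0, C - d) = max(0, 9 - 11)
= max(0, -2)
= 0


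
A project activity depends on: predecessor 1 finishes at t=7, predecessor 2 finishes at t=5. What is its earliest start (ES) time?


ES = max of all predecessor completion times
Predecessors: [7, 5]
ES = max(7, 5)
= 7


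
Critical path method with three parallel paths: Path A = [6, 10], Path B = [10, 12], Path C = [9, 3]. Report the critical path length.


Path A: 6 + 10 = 16
Path B: 10 + 12 = 22
Path C: 9 + 3 = 12
Critical path = longest = max(16, 22, 12)
= 22 (Path B)


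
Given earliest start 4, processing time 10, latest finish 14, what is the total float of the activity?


EF = ES + duration = 4 + 10 = 14
LS = LF - duration = 14 - 10 = 4
Total Float = LF - EF = 14 - 14
(or LS - ES = 4 - 4)
= 0


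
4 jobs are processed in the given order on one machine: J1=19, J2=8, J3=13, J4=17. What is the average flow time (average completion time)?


Completion times:
  J1: completes at 19
  J2: completes at 27
  J3: completes at 40
  J4: completes at 57
Sum = 143
Average = 143/4
= 35.75


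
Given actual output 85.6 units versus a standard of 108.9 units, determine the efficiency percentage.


Efficiency = (actual / standard) × 100
= (85.6 / 108.9) × 100
= 78.6%


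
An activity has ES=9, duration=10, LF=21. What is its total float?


EF = ES + duration = 9 + 10 = 19
LS = LF - duration = 21 - 10 = 11
Total Float = LF - EF = 21 - 19
(or LS - ES = 11 - 9)
= 2


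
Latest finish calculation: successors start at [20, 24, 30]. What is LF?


LF = min of all successor start times
Successors start at: [20, 24, 30]
LF = min(20, 24, 30)
= 20


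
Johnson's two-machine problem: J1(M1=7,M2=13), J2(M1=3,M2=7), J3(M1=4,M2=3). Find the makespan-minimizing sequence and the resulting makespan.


Johnson's rule:
Group 1 (M1≤M2, sort by M1): ['J2', 'J1']
Group 2 (M1>M2, sort desc M2): ['J3']
Sequence: J2 → J1 → J3
Makespan calculation:
  J2: M1 done=3, M2 done=10
  J1: M1 done=10, M2 done=23
  J3: M1 done=14, M2 done=26
= Sequence: J2 → J1 → J3, Makespan: 26


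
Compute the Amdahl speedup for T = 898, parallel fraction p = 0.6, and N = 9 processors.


Amdahl's law: T_p = T × ((1-p) + p/N)
= 898 × ((1-0.6) + 0.6/9)
= 898 × (0.40 + 0.0667)
= 898 × 0.4667
= 419.07
Speedup = 898/419.07
= 2.14×


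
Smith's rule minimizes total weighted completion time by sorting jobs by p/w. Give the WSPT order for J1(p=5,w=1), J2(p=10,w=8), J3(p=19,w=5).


WSPT (Smith's rule): sort by p/w ascending
  J2: p/w = 10/8 = 1.250
  J3: p/w = 19/5 = 3.800
  J1: p/w = 5/1 = 5.000
Order: J2 → J3 → J1


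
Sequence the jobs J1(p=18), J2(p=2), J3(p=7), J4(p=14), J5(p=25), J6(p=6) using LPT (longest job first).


LPT: sort by longest processing time first
  J5: p=25
  J1: p=18
  J4: p=14
  J3: p=7
  J6: p=6
  J2: p=2
Order: J5 → J1 → J4 → J3 → J6 → J2


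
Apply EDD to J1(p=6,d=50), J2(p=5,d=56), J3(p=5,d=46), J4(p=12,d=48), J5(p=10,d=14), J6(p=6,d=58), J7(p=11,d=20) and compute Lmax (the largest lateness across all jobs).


EDD order: J5 → J7 → J3 → J4 → J1 → J2 → J6
Completion and lateness:
  J5: C=10, d=14, L=10-14=-4
  J7: C=21, d=20, L=21-20=1
  J3: C=26, d=46, L=26-46=-20
  J4: C=38, d=48, L=38-48=-10
  J1: C=44, d=50, L=44-50=-6
  J2: C=49, d=56, L=49-56=-7
  J6: C=55, d=58, L=55-58=-3
Lmax = max(-4, 1, -20, -10, -6, -7, -3)
= 1


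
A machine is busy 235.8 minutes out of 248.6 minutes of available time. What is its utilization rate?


Utilization = busy / total × 100
= 235.8 / 248.6 × 100
= 94.9%


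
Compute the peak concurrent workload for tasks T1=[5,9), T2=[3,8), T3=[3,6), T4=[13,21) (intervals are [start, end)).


Check each time point for overlaps:
  t=5: 3 tasks active (T1, T2, T3)
Max concurrent = 3


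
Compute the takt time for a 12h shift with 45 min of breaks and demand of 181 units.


Available = 12×60 - 45 = 675 min
Takt time = 675 / 181
= 3.73 min/unit


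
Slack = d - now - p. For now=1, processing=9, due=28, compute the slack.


Slack = due - current_time - processing
= 28 - 1 - 9
= 18


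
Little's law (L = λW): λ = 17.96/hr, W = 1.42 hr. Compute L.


Little's law: L = λ × W
= 17.96 × 1.42
= 25.50


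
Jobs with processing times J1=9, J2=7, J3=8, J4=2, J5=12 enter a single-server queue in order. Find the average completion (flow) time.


Completion times:
  J1: completes at 9
  J2: completes at 16
  J3: completes at 24
  J4: completes at 26
  J5: completes at 38
Sum = 113
Average = 113/5
= 22.60


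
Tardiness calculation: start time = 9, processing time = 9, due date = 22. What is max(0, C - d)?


Completion = start + processing = 9 + 9 = 18
Tardiness = max(0, C - d) = max(0, 18 - 22)
= max(0, -4)
= 0


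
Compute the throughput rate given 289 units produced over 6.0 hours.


Throughput = units / time
= 289 / 6.0
= 48.2 units/hour


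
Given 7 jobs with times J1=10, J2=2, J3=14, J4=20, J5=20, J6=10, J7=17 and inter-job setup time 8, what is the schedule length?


Makespan = Σ processing + (n-1) × setup
= (10 + 2 + 14 + 20 + 20 + 10 + 17) + (7-1)×8
= 93 + 48
= 141 time units


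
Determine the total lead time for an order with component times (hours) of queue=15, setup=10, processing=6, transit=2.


Lead time = queue + setup + processing + transit
= 15 + 10 + 6 + 2
= 33 hours


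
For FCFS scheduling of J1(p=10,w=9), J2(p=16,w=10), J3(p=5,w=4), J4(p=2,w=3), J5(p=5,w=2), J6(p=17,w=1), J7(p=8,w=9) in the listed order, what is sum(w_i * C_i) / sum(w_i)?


Completion times:
  J1: C=10, w×C=9×10=90
  J2: C=26, w×C=10×26=260
  J3: C=31, w×C=4×31=124
  J4: C=33, w×C=3×33=99
  J5: C=38, w×C=2×38=76
  J6: C=55, w×C=1×55=55
  J7: C=63, w×C=9×63=567
Sum w×C = 1271
Sum w = 38
Weighted avg = 1271/38
= 33.45


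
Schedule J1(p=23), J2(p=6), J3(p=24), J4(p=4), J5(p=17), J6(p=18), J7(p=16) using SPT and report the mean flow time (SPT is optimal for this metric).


SPT order: J4 → J2 → J7 → J5 → J6 → J1 → J3
Completion times:
  J4: C=4
  J2: C=10
  J7: C=26
  J5: C=43
  J6: C=61
  J1: C=84
  J3: C=108
Sum = 336, n = 7
Mean flow = 336/7
= 48.00


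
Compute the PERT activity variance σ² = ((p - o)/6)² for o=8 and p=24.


σ² = ((p - o) / 6)² = (p - o)² / 36
= (24 - 8)² / 36
= 16² / 36
= 256 / 36
= 7.1111


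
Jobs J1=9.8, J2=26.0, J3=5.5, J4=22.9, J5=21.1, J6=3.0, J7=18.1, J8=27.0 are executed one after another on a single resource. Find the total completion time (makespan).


Sequential makespan: sum all processing times
= 9.8 + 26.0 + 5.5 + 22.9 + 21.1 + 3.0 + 18.1 + 27.0
= 133.4 time units


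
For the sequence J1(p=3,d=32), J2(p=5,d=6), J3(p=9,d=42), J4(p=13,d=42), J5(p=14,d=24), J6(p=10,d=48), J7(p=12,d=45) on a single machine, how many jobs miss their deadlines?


Completion vs due date:
  J1: C=3, d=32 → on time
  J2: C=8, d=6 → TARDY
  J3: C=17, d=42 → on time
  J4: C=30, d=42 → on time
  J5: C=44, d=24 → TARDY
  J6: C=54, d=48 → TARDY
  J7: C=66, d=45 → TARDY
Tardy jobs: J2, J5, J6, J7
Count = 4


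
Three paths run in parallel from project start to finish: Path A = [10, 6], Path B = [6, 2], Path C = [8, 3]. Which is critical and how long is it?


Path A: 10 + 6 = 16
Path B: 6 + 2 = 8
Path C: 8 + 3 = 11
Critical path = longest = max(16, 8, 11)
= 16 (Path A)


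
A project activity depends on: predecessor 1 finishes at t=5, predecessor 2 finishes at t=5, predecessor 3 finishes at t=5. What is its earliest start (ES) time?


ES = max of all predecessor completion times
Predecessors: [5, 5, 5]
ES = max(5, 5, 5)
= 5


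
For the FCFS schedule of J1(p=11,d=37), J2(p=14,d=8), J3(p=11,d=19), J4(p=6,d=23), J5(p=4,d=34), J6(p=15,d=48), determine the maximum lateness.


Lateness per job (L = C - d):
  J1: C=11, d=37, L=-26
  J2: C=25, d=8, L=17
  J3: C=36, d=19, L=17
  J4: C=42, d=23, L=19
  J5: C=46, d=34, L=12
  J6: C=61, d=48, L=13
Lmax = max(-26, 17, 17, 19, 12, 13)
= 19


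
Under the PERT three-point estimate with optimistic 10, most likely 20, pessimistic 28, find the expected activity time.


te = (o + 4m + p) / 6
= (10 + 4×20 + 28) / 6
= (10 + 80 + 28) / 6
= 118 / 6
= 19.67


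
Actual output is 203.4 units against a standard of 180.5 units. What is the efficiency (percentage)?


Efficiency = (actual / standard) × 100
= (203.4 / 180.5) × 100
= 112.7%


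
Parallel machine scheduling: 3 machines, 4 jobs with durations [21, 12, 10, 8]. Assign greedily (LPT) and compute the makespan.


Jobs (LPT sorted): [21, 12, 10, 8]
Machines: 3
  J=21 → Machine 1 (load: 0+21=21)
  J=12 → Machine 2 (load: 0+12=12)
  J=10 → Machine 3 (load: 0+10=10)
  J=8 → Machine 3 (load: 10+8=18)
Machine loads: [21, 12, 18]
Makespan = max = 21 time units


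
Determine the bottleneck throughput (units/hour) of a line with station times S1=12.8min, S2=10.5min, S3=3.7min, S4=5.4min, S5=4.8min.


Bottleneck = longest station time
Station times: [12.8, 10.5, 3.7, 5.4, 4.8]
Max = 12.8 min
Rate = 60 / 12.8
= 4.69 units/hour (bottleneck: 12.8min)


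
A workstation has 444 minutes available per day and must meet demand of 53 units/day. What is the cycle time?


Cycle time = available time / demand
= 444 / 53
= 8.38 min/unit


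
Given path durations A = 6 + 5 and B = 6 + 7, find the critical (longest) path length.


Path A: 6 + 5 = 11
Path B: 6 + 7 = 13
Critical path = longest = max(11, 13)
= 13 (Path B)


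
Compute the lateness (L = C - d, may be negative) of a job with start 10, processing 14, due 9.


Completion = 10 + 14 = 24
Lateness = C - d = 24 - 9
= 15


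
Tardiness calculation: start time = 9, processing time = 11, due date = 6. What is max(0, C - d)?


Completion = start + processing = 9 + 11 = 20
Tardiness = max(0, C - d) = max(0, 20 - 6)
= max(0, 14)
= 14


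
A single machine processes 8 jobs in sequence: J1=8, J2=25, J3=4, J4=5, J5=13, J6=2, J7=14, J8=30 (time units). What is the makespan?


Sequential makespan: sum all processing times
= 8 + 25 + 4 + 5 + 13 + 2 + 14 + 30
= 101 time units


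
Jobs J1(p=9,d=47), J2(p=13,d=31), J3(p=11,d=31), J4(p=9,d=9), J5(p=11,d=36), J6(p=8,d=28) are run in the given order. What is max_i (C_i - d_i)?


Lateness per job (L = C - d):
  J1: C=9, d=47, L=-38
  J2: C=22, d=31, L=-9
  J3: C=33, d=31, L=2
  J4: C=42, d=9, L=33
  J5: C=53, d=36, L=17
  J6: C=61, d=28, L=33
Lmax = max(-38, -9, 2, 33, 17, 33)
= 33


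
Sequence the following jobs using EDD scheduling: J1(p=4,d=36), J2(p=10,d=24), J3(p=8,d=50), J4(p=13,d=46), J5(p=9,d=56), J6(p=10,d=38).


EDD: sort by earliest due date
  J2: d=24, p=10
  J1: d=36, p=4
  J6: d=38, p=10
  J4: d=46, p=13
  J3: d=50, p=8
  J5: d=56, p=9
Order: J2 → J1 → J6 → J4 → J3 → J5


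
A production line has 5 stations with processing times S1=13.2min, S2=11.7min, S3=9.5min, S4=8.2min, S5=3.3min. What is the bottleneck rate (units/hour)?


Bottleneck = longest station time
Station times: [13.2, 11.7, 9.5, 8.2, 3.3]
Max = 13.2 min
Rate = 60 / 13.2
= 4.55 units/hour (bottleneck: 13.2min)


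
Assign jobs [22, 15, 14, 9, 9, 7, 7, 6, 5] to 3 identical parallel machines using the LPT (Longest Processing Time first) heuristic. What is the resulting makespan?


Jobs (LPT sorted): [22, 15, 14, 9, 9, 7, 7, 6, 5]
Machines: 3
  J=22 → Machine 1 (load: 0+22=22)
  J=15 → Machine 2 (load: 0+15=15)
  J=14 → Machine 3 (load: 0+14=14)
  J=9 → Machine 3 (load: 14+9=23)
  J=9 → Machine 2 (load: 15+9=24)
  J=7 → Machine 1 (load: 22+7=29)
  J=7 → Machine 3 (load: 23+7=30)
  J=6 → Machine 2 (load: 24+6=30)
  J=5 → Machine 1 (load: 29+5=34)
Machine loads: [34, 30, 30]
Makespan = max = 34 time units


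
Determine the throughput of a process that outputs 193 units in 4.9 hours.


Throughput = units / time
= 193 / 4.9
= 39.4 units/hour


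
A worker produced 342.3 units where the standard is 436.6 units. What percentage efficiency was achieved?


Efficiency = (actual / standard) × 100
= (342.3 / 436.6) × 100
= 78.4%


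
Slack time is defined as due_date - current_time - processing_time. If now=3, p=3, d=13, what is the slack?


Slack = due - current_time - processing
= 13 - 3 - 3
= 7


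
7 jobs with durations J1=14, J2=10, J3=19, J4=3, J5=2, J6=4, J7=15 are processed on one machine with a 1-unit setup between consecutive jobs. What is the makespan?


Makespan = Σ processing + (n-1) × setup
= (14 + 10 + 19 + 3 + 2 + 4 + 15) + (7-1)×1
= 67 + 6
= 73 time units


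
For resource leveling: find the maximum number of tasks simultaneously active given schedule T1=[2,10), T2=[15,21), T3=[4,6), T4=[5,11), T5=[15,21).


Check each time point for overlaps:
  t=5: 3 tasks active (T1, T3, T4)
Max concurrent = 3


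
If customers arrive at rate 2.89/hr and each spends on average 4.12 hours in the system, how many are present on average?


Little's law: L = λ × W
= 2.89 × 4.12
= 11.91


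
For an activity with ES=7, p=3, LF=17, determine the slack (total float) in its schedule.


EF = ES + duration = 7 + 3 = 10
LS = LF - duration = 17 - 3 = 14
Total Float = LF - EF = 17 - 10
(or LS - ES = 14 - 7)
= 7


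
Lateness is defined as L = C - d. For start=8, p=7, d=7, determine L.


Completion = 8 + 7 = 15
Lateness = C - d = 15 - 7
= 8


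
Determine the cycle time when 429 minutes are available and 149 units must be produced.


Cycle time = available time / demand
= 429 / 149
= 2.88 min/unit


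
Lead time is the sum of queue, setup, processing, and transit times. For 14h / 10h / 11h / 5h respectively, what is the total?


Lead time = queue + setup + processing + transit
= 14 + 10 + 11 + 5
= 40 hours


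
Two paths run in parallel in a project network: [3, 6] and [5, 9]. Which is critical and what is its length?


Path A: 3 + 6 = 9
Path B: 5 + 9 = 14
Critical path = longest = max(9, 14)
= 14 (Path B)


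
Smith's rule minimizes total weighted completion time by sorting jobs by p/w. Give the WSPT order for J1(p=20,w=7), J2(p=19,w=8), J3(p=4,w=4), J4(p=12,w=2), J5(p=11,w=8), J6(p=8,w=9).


WSPT (Smith's rule): sort by p/w ascending
  J6: p/w = 8/9 = 0.889
  J3: p/w = 4/4 = 1.000
  J5: p/w = 11/8 = 1.375
  J2: p/w = 19/8 = 2.375
  J1: p/w = 20/7 = 2.857
  J4: p/w = 12/2 = 6.000
Order: J6 → J3 → J5 → J2 → J1 → J4


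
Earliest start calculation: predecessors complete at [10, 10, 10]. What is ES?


ES = max of all predecessor completion times
Predecessors: [10, 10, 10]
ES = max(10, 10, 10)
= 10


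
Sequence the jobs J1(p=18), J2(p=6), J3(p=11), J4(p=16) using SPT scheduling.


SPT: sort by shortest processing time
  J2: p=6
  J3: p=11
  J4: p=16
  J1: p=18
Order: J2 → J3 → J4 → J1


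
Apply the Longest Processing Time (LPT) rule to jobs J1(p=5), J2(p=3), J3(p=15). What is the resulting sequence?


LPT: sort by longest processing time first
  J3: p=15
  J1: p=5
  J2: p=3
Order: J3 → J1 → J2


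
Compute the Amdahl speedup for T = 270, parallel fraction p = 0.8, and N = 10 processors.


Amdahl's law: T_p = T × ((1-p) + p/N)
= 270 × ((1-0.8) + 0.8/10)
= 270 × (0.20 + 0.0800)
= 270 × 0.2800
= 75.60
Speedup = 270/75.60
= 3.57×


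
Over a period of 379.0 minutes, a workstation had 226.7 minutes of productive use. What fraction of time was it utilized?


Utilization = busy / total × 100
= 226.7 / 379.0 × 100
= 59.8%


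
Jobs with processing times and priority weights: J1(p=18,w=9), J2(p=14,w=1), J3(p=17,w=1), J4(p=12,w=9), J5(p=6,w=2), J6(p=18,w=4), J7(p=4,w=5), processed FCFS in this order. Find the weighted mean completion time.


Completion times:
  J1: C=18, w×C=9×18=162
  J2: C=32, w×C=1×32=32
  J3: C=49, w×C=1×49=49
  J4: C=61, w×C=9×61=549
  J5: C=67, w×C=2×67=134
  J6: C=85, w×C=4×85=340
  J7: C=89, w×C=5×89=445
Sum w×C = 1711
Sum w = 31
Weighted avg = 1711/31
= 55.19


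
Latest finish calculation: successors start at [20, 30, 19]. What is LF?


LF = min of all successor start times
Successors start at: [20, 30, 19]
LF = min(20, 30, 19)
= 19


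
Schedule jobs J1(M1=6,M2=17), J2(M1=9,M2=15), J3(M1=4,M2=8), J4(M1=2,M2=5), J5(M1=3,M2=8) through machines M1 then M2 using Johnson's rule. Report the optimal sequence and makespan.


Johnson's rule:
Group 1 (M1≤M2, sort by M1): ['J4', 'J5', 'J3', 'J1', 'J2']
Group 2 (M1>M2, sort desc M2): []
Sequence: J4 → J5 → J3 → J1 → J2
Makespan calculation:
  J4: M1 done=2, M2 done=7
  J5: M1 done=5, M2 done=15
  J3: M1 done=9, M2 done=23
  J1: M1 done=15, M2 done=40
  J2: M1 done=24, M2 done=55
= Sequence: J4 → J5 → J3 → J1 → J2, Makespan: 55


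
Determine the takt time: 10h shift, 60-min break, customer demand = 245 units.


Available = 10×60 - 60 = 540 min
Takt time = 540 / 245
= 2.20 min/unit


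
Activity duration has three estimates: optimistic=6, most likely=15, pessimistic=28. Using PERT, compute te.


te = (o + 4m + p) / 6
= (6 + 4×15 + 28) / 6
= (6 + 60 + 28) / 6
= 94 / 6
= 15.67


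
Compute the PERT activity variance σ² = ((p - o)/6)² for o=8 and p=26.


σ² = ((p - o) / 6)² = (p - o)² / 36
= (26 - 8)² / 36
= 18² / 36
= 324 / 36
= 9.0000


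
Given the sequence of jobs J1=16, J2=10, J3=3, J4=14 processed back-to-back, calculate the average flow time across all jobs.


Completion times:
  J1: completes at 16
  J2: completes at 26
  J3: completes at 29
  J4: completes at 43
Sum = 114
Average = 114/4
= 28.50


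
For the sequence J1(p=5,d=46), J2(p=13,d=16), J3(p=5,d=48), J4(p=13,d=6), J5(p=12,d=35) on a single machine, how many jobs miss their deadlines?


Completion vs due date:
  J1: C=5, d=46 → on time
  J2: C=18, d=16 → TARDY
  J3: C=23, d=48 → on time
  J4: C=36, d=6 → TARDY
  J5: C=48, d=35 → TARDY
Tardy jobs: J2, J4, J5
Count = 3


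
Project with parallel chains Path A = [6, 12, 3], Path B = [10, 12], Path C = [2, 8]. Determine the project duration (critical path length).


Path A: 6 + 12 + 3 = 21
Path B: 10 + 12 = 22
Path C: 2 + 8 = 10
Critical path = longest = max(21, 22, 10)
= 22 (Path B)


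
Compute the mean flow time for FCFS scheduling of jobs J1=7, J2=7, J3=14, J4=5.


Completion times:
  J1: completes at 7
  J2: completes at 14
  J3: completes at 28
  J4: completes at 33
Sum = 82
Average = 82/4
= 20.50


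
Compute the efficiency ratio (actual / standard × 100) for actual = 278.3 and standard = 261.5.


Efficiency = (actual / standard) × 100
= (278.3 / 261.5) × 100
= 106.4%


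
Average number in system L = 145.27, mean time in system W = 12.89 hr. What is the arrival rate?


Little's law: L = λW → λ = L / W
= 145.27 / 12.89
= 11.27 per hour


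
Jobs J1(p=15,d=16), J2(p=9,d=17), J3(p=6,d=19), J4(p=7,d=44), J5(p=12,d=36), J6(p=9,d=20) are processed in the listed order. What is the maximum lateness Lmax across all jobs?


Lateness per job (L = C - d):
  J1: C=15, d=16, L=-1
  J2: C=24, d=17, L=7
  J3: C=30, d=19, L=11
  J4: C=37, d=44, L=-7
  J5: C=49, d=36, L=13
  J6: C=58, d=20, L=38
Lmax = max(-1, 7, 11, -7, 13, 38)
= 38


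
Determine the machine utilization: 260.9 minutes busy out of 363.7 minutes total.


Utilization = busy / total × 100
= 260.9 / 363.7 × 100
= 71.7%


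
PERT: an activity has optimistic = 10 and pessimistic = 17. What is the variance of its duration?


σ² = ((p - o) / 6)² = (p - o)² / 36
= (17 - 10)² / 36
= 7² / 36
= 49 / 36
= 1.3611


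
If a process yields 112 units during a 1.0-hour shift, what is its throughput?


Throughput = units / time
= 112 / 1.0
= 112.0 units/hour


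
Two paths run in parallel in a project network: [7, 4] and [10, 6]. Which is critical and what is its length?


Path A: 7 + 4 = 11
Path B: 10 + 6 = 16
Critical path = longest = max(11, 16)
= 16 (Path B)


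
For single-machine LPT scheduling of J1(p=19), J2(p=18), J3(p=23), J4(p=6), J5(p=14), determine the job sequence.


LPT: sort by longest processing time first
  J3: p=23
  J1: p=19
  J2: p=18
  J5: p=14
  J4: p=6
Order: J3 → J1 → J2 → J5 → J4


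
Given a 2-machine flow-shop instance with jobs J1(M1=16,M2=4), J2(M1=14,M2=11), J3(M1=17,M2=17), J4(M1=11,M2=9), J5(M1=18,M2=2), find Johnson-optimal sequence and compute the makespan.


Johnson's rule:
Group 1 (M1≤M2, sort by M1): ['J3']
Group 2 (M1>M2, sort desc M2): ['J2', 'J4', 'J1', 'J5']
Sequence: J3 → J2 → J4 → J1 → J5
Makespan calculation:
  J3: M1 done=17, M2 done=34
  J2: M1 done=31, M2 done=45
  J4: M1 done=42, M2 done=54
  J1: M1 done=58, M2 done=62
  J5: M1 done=76, M2 done=78
= Sequence: J3 → J2 → J4 → J1 → J5, Makespan: 78


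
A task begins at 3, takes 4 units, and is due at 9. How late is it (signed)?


Completion = 3 + 4 = 7
Lateness = C - d = 7 - 9
= -2


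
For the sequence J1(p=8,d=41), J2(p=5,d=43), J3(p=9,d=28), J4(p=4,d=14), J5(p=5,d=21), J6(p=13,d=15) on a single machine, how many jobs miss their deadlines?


Completion vs due date:
  J1: C=8, d=41 → on time
  J2: C=13, d=43 → on time
  J3: C=22, d=28 → on time
  J4: C=26, d=14 → TARDY
  J5: C=31, d=21 → TARDY
  J6: C=44, d=15 → TARDY
Tardy jobs: J4, J5, J6
Count = 3


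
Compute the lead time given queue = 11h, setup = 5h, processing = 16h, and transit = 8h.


Lead time = queue + setup + processing + transit
= 11 + 5 + 16 + 8
= 40 hours


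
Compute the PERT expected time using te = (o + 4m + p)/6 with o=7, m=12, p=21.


te = (o + 4m + p) / 6
= (7 + 4×12 + 21) / 6
= (7 + 48 + 21) / 6
= 76 / 6
= 12.67


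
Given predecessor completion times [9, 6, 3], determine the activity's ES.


ES = max of all predecessor completion times
Predecessors: [9, 6, 3]
ES = max(9, 6, 3)
= 9


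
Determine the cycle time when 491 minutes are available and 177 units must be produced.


Cycle time = available time / demand
= 491 / 177
= 2.77 min/unit


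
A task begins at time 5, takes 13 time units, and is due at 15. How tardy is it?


Completion = start + processing = 5 + 13 = 18
Tardiness = max(0, C - d) = max(0, 18 - 15)
= max(0, 3)
= 3


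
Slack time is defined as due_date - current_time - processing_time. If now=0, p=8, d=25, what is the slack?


Slack = due - current_time - processing
= 25 - 0 - 8
= 17


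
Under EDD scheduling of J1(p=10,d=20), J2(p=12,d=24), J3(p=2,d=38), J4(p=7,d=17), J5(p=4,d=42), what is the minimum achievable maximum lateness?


EDD order: J4 → J1 → J2 → J3 → J5
Completion and lateness:
  J4: C=7, d=17, L=7-17=-10
  J1: C=17, d=20, L=17-20=-3
  J2: C=29, d=24, L=29-24=5
  J3: C=31, d=38, L=31-38=-7
  J5: C=35, d=42, L=35-42=-7
Lmax = max(-10, -3, 5, -7, -7)
= 5


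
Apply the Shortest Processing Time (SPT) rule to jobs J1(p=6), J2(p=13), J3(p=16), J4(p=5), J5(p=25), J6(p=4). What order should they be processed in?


SPT: sort by shortest processing time
  J6: p=4
  J4: p=5
  J1: p=6
  J2: p=13
  J3: p=16
  J5: p=25
Order: J6 → J4 → J1 → J2 → J3 → J5


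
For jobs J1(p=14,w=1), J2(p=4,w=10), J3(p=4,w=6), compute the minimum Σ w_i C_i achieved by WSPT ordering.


WSPT order (by p/w): J2 → J3 → J1
  J2: C=4, w·C=10×4=40
  J3: C=8, w·C=6×8=48
  J1: C=22, w·C=1×22=22
Σ w·C = 110
= 110


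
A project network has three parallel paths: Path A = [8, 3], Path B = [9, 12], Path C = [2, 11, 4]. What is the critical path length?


Path A: 8 + 3 = 11
Path B: 9 + 12 = 21
Path C: 2 + 11 + 4 = 17
Critical path = longest = max(11, 21, 17)
= 21 (Path B)


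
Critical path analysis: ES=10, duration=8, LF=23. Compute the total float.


EF = ES + duration = 10 + 8 = 18
LS = LF - duration = 23 - 8 = 15
Total Float = LF - EF = 23 - 18
(or LS - ES = 15 - 10)
= 5
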